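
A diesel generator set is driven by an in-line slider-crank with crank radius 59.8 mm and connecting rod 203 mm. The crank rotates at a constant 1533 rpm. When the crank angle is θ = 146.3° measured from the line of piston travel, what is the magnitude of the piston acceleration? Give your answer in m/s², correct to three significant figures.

ω = 2π·1533/60 = 160.5 rad/s
x(θ) = r cosθ + √(L² − r² sin²θ); with ω constant, a = ω²·d²x/dθ².
d²x/dθ² = −r cosθ − r²(cos2θ)/√u − r⁴ sin²2θ/(4u^{3/2}),  u = L² − r² sin²θ = 0.0401081 m².
Substituting r = 0.0598 m, L = 0.203 m, θ = 146.3°: d²x/dθ² = +0.04255 m.
a = ω²·d²x/dθ² = (160.5)²·(+0.04255) = +1096.6 m/s²;  |a| = 1096.6 m/s².

1100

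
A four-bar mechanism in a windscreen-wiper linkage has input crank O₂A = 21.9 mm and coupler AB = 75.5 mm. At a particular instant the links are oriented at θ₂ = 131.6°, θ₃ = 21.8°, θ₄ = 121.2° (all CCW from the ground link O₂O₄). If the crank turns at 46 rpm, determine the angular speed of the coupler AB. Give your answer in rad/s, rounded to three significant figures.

ω₂ = 4.817 rad/s (from 46 rpm).
Differentiating the loop-closure r₂e^{iθ₂}+r₃e^{iθ₃}=r₁+r₄e^{iθ₄} gives r₂ω₂e^{iθ₂}+r₃ω₃e^{iθ₃}=r₄ω₄e^{iθ₄}.
Eliminating the other unknown: ω₃ = r₂ω₂ sin(θ₄−θ₂) / [r₃ sin(θ₃−θ₄)].
Numerator sine = -0.18052; denominator sine = -0.98657.
Result = 0.0219·4.817·(-0.18052) / (0.0755·(-0.98657)) = +0.25567 rad/s; magnitude 0.25567 rad/s.

0.256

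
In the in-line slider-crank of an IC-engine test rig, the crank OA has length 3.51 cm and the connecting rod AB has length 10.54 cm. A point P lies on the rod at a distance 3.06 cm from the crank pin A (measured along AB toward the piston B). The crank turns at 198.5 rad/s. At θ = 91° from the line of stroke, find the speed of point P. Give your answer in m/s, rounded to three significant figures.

ω = 198.5 rad/s.  Crank-pin speed |V_A| = rω = 6.9673 m/s, perpendicular to OA.
Rod angle: sinφ = −(r/L) sinθ ⇒ φ = -19.449°; ω_rod = −rω cosθ/√(L²−r²sin²θ) = +1.2235 rad/s.
V_P = V_A + ω_rod × AP, with AP = 0.0306 m along the rod.
Components: V_Px = −rω sinθ − a·ω_rod·sinφ = -6.9538 m/s;  V_Py = rω cosθ + a·ω_rod·cosφ = -0.086295 m/s.
|V_P| = √(V_Px² + V_Py²) = 6.9544 m/s.

6.95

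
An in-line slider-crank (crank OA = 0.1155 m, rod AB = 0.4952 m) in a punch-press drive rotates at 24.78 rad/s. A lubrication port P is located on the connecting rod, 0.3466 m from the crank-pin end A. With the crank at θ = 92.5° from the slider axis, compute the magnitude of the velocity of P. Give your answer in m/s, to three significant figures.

ω = 24.78 rad/s.  Crank-pin speed |V_A| = rω = 2.8621 m/s, perpendicular to OA.
Rod angle: sinφ = −(r/L) sinθ ⇒ φ = -13.475°; ω_rod = −rω cosθ/√(L²−r²sin²θ) = +0.25924 rad/s.
V_P = V_A + ω_rod × AP, with AP = 0.3466 m along the rod.
Components: V_Px = −rω sinθ − a·ω_rod·sinφ = -2.8384 m/s;  V_Py = rω cosθ + a·ω_rod·cosφ = -0.037463 m/s.
|V_P| = √(V_Px² + V_Py²) = 2.8387 m/s.

2.84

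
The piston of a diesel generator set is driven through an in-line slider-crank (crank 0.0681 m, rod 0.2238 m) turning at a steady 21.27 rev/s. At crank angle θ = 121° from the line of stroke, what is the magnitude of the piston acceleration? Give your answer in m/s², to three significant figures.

ω = 2π·21.3 = 133.6 rad/s
x(θ) = r cosθ + √(L² − r² sin²θ); with ω constant, a = ω²·d²x/dθ².
d²x/dθ² = −r cosθ − r²(cos2θ)/√u − r⁴ sin²2θ/(4u^{3/2}),  u = L² − r² sin²θ = 0.046679 m².
Substituting r = 0.0681 m, L = 0.2238 m, θ = 121°: d²x/dθ² = +0.044736 m.
a = ω²·d²x/dθ² = (133.6)²·(+0.044736) = +799 m/s²;  |a| = 799 m/s².

799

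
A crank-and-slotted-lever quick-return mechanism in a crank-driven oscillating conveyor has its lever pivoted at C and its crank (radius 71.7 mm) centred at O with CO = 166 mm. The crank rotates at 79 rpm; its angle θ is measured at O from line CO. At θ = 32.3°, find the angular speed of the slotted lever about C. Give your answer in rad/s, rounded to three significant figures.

2.38

ω = 8.273 rad/s (from 79 rpm).
Crank pin A relative to C: A = (d + r cosθ, r sinθ); lever angle φ = atan2(r sinθ, d + r cosθ).
Differentiating tanφ: φ̇ = rω(d cosθ + r)/(d² + r² + 2dr cosθ).
d² + r² + 2dr cosθ = |CA|² = 0.0528178 m²;  d cosθ + r = +0.21201 m.
|ω_lever| = |0.0717·8.273·+0.21201| / 0.0528178 = 2.381 rad/s.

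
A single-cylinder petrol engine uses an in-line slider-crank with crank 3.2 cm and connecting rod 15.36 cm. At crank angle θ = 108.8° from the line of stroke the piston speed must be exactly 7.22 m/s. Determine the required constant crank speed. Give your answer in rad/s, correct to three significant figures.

For an in-line slider-crank, |v_piston| = rω|sinθ|·[1 + r cosθ/√(L² − r² sin²θ)].
With r = 0.032 m, L = 0.1536 m, θ = 108.8°: the bracketed kinematic factor |dx/dθ| = 0.028218 m.
ω = v/|dx/dθ| = 7.22/0.028218 = 255.86 rad/s.

256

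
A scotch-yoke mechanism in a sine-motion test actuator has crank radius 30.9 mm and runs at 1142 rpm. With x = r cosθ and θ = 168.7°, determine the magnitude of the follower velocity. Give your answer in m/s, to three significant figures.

ω = 119.6 rad/s (from 1142 rpm).
x = r cosθ ⇒ ẋ = −rω sinθ.
|v| = rω|sinθ| = 0.0309·119.6·|sin 168.7°| = 0.72409 m/s.

0.724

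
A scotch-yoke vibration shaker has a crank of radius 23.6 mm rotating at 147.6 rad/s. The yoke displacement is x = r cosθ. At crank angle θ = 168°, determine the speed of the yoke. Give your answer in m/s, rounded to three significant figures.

ω = 147.6 rad/s
x = r cosθ ⇒ ẋ = −rω sinθ.
|v| = rω|sinθ| = 0.0236·147.6·|sin 168°| = 0.72423 m/s.

0.724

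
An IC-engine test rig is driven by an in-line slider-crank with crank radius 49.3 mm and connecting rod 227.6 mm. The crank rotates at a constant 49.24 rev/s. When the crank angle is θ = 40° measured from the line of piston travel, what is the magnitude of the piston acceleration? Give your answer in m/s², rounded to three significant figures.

3810

ω = 2π·49.2 = 309.4 rad/s
x(θ) = r cosθ + √(L² − r² sin²θ); with ω constant, a = ω²·d²x/dθ².
d²x/dθ² = −r cosθ − r²(cos2θ)/√u − r⁴ sin²2θ/(4u^{3/2}),  u = L² − r² sin²θ = 0.0507975 m².
Substituting r = 0.0493 m, L = 0.2276 m, θ = 40°: d²x/dθ² = -0.039764 m.
a = ω²·d²x/dθ² = (309.4)²·(-0.039764) = -3806.1 m/s²;  |a| = 3806.1 m/s².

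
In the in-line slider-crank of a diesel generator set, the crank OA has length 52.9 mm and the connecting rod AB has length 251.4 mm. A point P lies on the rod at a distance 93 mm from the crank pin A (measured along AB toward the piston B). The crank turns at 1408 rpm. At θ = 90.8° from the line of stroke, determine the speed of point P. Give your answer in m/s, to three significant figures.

7.79

ω = 147.4 rad/s.  Crank-pin speed |V_A| = rω = 7.7999 m/s, perpendicular to OA.
Rod angle: sinφ = −(r/L) sinθ ⇒ φ = -12.146°; ω_rod = −rω cosθ/√(L²−r²sin²θ) = +0.44311 rad/s.
V_P = V_A + ω_rod × AP, with AP = 0.093 m along the rod.
Components: V_Px = −rω sinθ − a·ω_rod·sinφ = -7.7904 m/s;  V_Py = rω cosθ + a·ω_rod·cosφ = -0.068617 m/s.
|V_P| = √(V_Px² + V_Py²) = 7.7907 m/s.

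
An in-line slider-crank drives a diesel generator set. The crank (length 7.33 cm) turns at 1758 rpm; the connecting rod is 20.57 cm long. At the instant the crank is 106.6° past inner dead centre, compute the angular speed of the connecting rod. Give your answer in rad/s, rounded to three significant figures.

ω = 184.1 rad/s (converted from 1758 rpm).
The rod makes angle φ with the slider axis where L sinφ = r sinθ; differentiating, L cosφ·φ̇ = r ω cosθ.
L cosφ = √(L² − r² sin²θ) = 0.19333 m.
|ω_rod| = r ω |cosθ| / √(L² − r² sin²θ) = 0.0733·184.1·0.28569/0.19333 = 19.94 rad/s.

19.9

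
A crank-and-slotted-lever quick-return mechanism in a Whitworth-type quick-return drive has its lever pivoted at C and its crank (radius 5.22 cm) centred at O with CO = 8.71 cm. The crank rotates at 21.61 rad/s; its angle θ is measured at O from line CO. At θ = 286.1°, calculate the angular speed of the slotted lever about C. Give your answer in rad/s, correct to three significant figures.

6.71

ω = 21.61 rad/s
Crank pin A relative to C: A = (d + r cosθ, r sinθ); lever angle φ = atan2(r sinθ, d + r cosθ).
Differentiating tanφ: φ̇ = rω(d cosθ + r)/(d² + r² + 2dr cosθ).
d² + r² + 2dr cosθ = |CA|² = 0.0128329 m²;  d cosθ + r = +0.076354 m.
|ω_lever| = |0.0522·21.61·+0.076354| / 0.0128329 = 6.7117 rad/s.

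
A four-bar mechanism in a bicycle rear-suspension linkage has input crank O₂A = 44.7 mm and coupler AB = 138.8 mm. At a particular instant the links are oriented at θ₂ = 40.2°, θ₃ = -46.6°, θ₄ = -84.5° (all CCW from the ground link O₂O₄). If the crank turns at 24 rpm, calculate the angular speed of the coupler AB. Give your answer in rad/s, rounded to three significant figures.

1.08

ω₂ = 2.513 rad/s (from 24 rpm).
Differentiating the loop-closure r₂e^{iθ₂}+r₃e^{iθ₃}=r₁+r₄e^{iθ₄} gives r₂ω₂e^{iθ₂}+r₃ω₃e^{iθ₃}=r₄ω₄e^{iθ₄}.
Eliminating the other unknown: ω₃ = r₂ω₂ sin(θ₄−θ₂) / [r₃ sin(θ₃−θ₄)].
Numerator sine = -0.82214; denominator sine = +0.61429.
Result = 0.0447·2.513·(-0.82214) / (0.1388·(+0.61429)) = -1.0833 rad/s; magnitude 1.0833 rad/s.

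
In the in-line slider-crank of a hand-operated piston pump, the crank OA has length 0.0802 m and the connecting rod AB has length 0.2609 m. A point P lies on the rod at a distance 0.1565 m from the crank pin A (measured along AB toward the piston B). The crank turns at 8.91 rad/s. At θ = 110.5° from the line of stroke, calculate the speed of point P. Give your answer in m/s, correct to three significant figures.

ω = 8.91 rad/s.  Crank-pin speed |V_A| = rω = 0.71458 m/s, perpendicular to OA.
Rod angle: sinφ = −(r/L) sinθ ⇒ φ = -16.734°; ω_rod = −rω cosθ/√(L²−r²sin²θ) = +1.0016 rad/s.
V_P = V_A + ω_rod × AP, with AP = 0.1565 m along the rod.
Components: V_Px = −rω sinθ − a·ω_rod·sinφ = -0.6242 m/s;  V_Py = rω cosθ + a·ω_rod·cosφ = -0.10014 m/s.
|V_P| = √(V_Px² + V_Py²) = 0.63218 m/s.

0.632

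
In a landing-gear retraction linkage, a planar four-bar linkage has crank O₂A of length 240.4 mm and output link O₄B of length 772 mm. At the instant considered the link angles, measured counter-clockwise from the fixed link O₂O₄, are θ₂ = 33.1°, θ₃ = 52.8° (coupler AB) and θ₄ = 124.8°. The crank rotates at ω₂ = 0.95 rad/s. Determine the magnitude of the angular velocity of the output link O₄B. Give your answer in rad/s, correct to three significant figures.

ω₂ = 0.95 rad/s
Differentiating the loop-closure r₂e^{iθ₂}+r₃e^{iθ₃}=r₁+r₄e^{iθ₄} gives r₂ω₂e^{iθ₂}+r₃ω₃e^{iθ₃}=r₄ω₄e^{iθ₄}.
Eliminating the other unknown: ω₄ = r₂ω₂ sin(θ₂−θ₃) / [r₄ sin(θ₄−θ₃)].
Numerator sine = -0.33710; denominator sine = +0.95106.
Result = 0.2404·0.95·(-0.33710) / (0.772·(+0.95106)) = -0.10485 rad/s; magnitude 0.10485 rad/s.

0.105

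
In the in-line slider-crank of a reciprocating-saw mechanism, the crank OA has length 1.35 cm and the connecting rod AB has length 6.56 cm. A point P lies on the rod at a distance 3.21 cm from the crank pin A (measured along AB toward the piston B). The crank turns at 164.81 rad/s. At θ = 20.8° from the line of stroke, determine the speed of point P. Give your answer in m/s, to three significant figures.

1.37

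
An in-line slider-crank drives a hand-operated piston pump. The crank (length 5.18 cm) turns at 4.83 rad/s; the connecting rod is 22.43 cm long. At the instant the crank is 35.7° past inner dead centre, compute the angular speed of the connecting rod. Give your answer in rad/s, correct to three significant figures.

ω = 4.83 rad/s
The rod makes angle φ with the slider axis where L sinφ = r sinθ; differentiating, L cosφ·φ̇ = r ω cosθ.
L cosφ = √(L² − r² sin²θ) = 0.22225 m.
|ω_rod| = r ω |cosθ| / √(L² − r² sin²θ) = 0.0518·4.83·0.81208/0.22225 = 0.91417 rad/s.

0.914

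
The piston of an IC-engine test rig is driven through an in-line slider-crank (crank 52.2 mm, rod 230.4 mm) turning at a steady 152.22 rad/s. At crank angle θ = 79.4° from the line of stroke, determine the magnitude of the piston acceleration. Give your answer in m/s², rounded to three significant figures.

ω = 152.2 rad/s
x(θ) = r cosθ + √(L² − r² sin²θ); with ω constant, a = ω²·d²x/dθ².
d²x/dθ² = −r cosθ − r²(cos2θ)/√u − r⁴ sin²2θ/(4u^{3/2}),  u = L² − r² sin²θ = 0.0504515 m².
Substituting r = 0.0522 m, L = 0.2304 m, θ = 79.4°: d²x/dθ² = +0.0016865 m.
a = ω²·d²x/dθ² = (152.2)²·(+0.0016865) = +39.078 m/s²;  |a| = 39.078 m/s².

39.1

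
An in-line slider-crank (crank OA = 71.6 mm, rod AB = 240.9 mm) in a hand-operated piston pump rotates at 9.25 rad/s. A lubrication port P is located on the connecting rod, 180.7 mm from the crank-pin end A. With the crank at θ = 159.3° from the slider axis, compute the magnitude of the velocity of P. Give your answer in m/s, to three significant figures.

0.241

ω = 9.25 rad/s.  Crank-pin speed |V_A| = rω = 0.6623 m/s, perpendicular to OA.
Rod angle: sinφ = −(r/L) sinθ ⇒ φ = -6.031°; ω_rod = −rω cosθ/√(L²−r²sin²θ) = +2.5861 rad/s.
V_P = V_A + ω_rod × AP, with AP = 0.1807 m along the rod.
Components: V_Px = −rω sinθ − a·ω_rod·sinφ = -0.18501 m/s;  V_Py = rω cosθ + a·ω_rod·cosφ = -0.15482 m/s.
|V_P| = √(V_Px² + V_Py²) = 0.24124 m/s.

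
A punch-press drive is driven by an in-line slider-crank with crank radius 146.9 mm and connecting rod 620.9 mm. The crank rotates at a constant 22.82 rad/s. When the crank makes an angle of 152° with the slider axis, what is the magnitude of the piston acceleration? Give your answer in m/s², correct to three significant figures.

ω = 22.82 rad/s
x(θ) = r cosθ + √(L² − r² sin²θ); with ω constant, a = ω²·d²x/dθ².
d²x/dθ² = −r cosθ − r²(cos2θ)/√u − r⁴ sin²2θ/(4u^{3/2}),  u = L² − r² sin²θ = 0.380761 m².
Substituting r = 0.1469 m, L = 0.6209 m, θ = 152°: d²x/dθ² = +0.10981 m.
a = ω²·d²x/dθ² = (22.82)²·(+0.10981) = +57.183 m/s²;  |a| = 57.183 m/s².

57.2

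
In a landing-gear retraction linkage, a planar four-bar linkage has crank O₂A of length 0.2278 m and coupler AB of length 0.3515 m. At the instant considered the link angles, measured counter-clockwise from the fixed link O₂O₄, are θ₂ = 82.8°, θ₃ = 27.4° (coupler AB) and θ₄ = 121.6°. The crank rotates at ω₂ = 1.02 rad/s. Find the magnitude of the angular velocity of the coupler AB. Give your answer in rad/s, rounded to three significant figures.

0.415

ω₂ = 1.02 rad/s
Differentiating the loop-closure r₂e^{iθ₂}+r₃e^{iθ₃}=r₁+r₄e^{iθ₄} gives r₂ω₂e^{iθ₂}+r₃ω₃e^{iθ₃}=r₄ω₄e^{iθ₄}.
Eliminating the other unknown: ω₃ = r₂ω₂ sin(θ₄−θ₂) / [r₃ sin(θ₃−θ₄)].
Numerator sine = +0.62660; denominator sine = -0.99731.
Result = 0.2278·1.02·(+0.62660) / (0.3515·(-0.99731)) = -0.41533 rad/s; magnitude 0.41533 rad/s.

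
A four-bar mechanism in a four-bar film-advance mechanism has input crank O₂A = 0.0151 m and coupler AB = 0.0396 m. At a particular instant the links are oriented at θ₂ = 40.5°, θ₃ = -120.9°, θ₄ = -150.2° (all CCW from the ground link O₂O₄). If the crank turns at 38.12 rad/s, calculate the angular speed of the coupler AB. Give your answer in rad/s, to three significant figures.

ω₂ = 38.12 rad/s
Differentiating the loop-closure r₂e^{iθ₂}+r₃e^{iθ₃}=r₁+r₄e^{iθ₄} gives r₂ω₂e^{iθ₂}+r₃ω₃e^{iθ₃}=r₄ω₄e^{iθ₄}.
Eliminating the other unknown: ω₃ = r₂ω₂ sin(θ₄−θ₂) / [r₃ sin(θ₃−θ₄)].
Numerator sine = +0.18567; denominator sine = +0.48938.
Result = 0.0151·38.12·(+0.18567) / (0.0396·(+0.48938)) = +5.5147 rad/s; magnitude 5.5147 rad/s.

5.51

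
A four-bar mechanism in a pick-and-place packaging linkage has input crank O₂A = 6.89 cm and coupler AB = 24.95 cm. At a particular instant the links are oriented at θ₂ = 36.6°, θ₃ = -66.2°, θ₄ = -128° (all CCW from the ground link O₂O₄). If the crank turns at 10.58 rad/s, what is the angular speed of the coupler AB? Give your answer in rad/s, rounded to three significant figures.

0.880

ω₂ = 10.58 rad/s
Differentiating the loop-closure r₂e^{iθ₂}+r₃e^{iθ₃}=r₁+r₄e^{iθ₄} gives r₂ω₂e^{iθ₂}+r₃ω₃e^{iθ₃}=r₄ω₄e^{iθ₄}.
Eliminating the other unknown: ω₃ = r₂ω₂ sin(θ₄−θ₂) / [r₃ sin(θ₃−θ₄)].
Numerator sine = -0.26556; denominator sine = +0.88130.
Result = 0.0689·10.58·(-0.26556) / (0.2495·(+0.88130)) = -0.88037 rad/s; magnitude 0.88037 rad/s.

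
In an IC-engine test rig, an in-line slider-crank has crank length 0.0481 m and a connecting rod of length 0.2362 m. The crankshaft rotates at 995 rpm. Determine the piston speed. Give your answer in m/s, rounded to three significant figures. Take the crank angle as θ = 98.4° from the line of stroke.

4.81

ω = 2π·995/60 = 104.2 rad/s
For an in-line slider-crank, x = r cosθ + √(L² − r² sin²θ), so v = −rω sinθ·[1 + r cosθ/√(L² − r² sin²θ)].
With r = 0.0481 m, L = 0.2362 m, θ = 98.4°: √(L² − r² sin²θ) = 0.23136 m.
v = −0.0481·104.2·0.98927·[1 + 0.0481·-0.14608/0.23136] = -4.8075 m/s.
|v| = 4.8075 m/s.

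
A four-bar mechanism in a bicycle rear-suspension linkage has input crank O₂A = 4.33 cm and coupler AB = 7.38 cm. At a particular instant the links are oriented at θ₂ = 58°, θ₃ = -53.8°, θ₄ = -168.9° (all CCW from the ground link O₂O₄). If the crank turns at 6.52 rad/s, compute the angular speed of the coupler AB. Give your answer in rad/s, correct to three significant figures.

ω₂ = 6.52 rad/s
Differentiating the loop-closure r₂e^{iθ₂}+r₃e^{iθ₃}=r₁+r₄e^{iθ₄} gives r₂ω₂e^{iθ₂}+r₃ω₃e^{iθ₃}=r₄ω₄e^{iθ₄}.
Eliminating the other unknown: ω₃ = r₂ω₂ sin(θ₄−θ₂) / [r₃ sin(θ₃−θ₄)].
Numerator sine = +0.73016; denominator sine = +0.90557.
Result = 0.0433·6.52·(+0.73016) / (0.0738·(+0.90557)) = +3.0844 rad/s; magnitude 3.0844 rad/s.

3.08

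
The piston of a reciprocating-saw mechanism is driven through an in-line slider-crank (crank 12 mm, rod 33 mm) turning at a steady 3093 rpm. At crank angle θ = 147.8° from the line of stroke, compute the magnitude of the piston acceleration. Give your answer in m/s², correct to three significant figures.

ω = 2π·3093/60 = 323.9 rad/s
x(θ) = r cosθ + √(L² − r² sin²θ); with ω constant, a = ω²·d²x/dθ².
d²x/dθ² = −r cosθ − r²(cos2θ)/√u − r⁴ sin²2θ/(4u^{3/2}),  u = L² − r² sin²θ = 0.00104811 m².
Substituting r = 0.012 m, L = 0.033 m, θ = 147.8°: d²x/dθ² = +0.0081082 m.
a = ω²·d²x/dθ² = (323.9)²·(+0.0081082) = +850.63 m/s²;  |a| = 850.63 m/s².

851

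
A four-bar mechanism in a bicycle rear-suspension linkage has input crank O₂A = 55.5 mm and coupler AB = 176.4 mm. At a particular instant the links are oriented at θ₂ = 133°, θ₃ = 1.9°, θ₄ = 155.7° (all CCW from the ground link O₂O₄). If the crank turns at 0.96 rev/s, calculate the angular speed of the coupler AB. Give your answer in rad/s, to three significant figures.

ω₂ = 6.032 rad/s (from 0.96 rev/s).
Differentiating the loop-closure r₂e^{iθ₂}+r₃e^{iθ₃}=r₁+r₄e^{iθ₄} gives r₂ω₂e^{iθ₂}+r₃ω₃e^{iθ₃}=r₄ω₄e^{iθ₄}.
Eliminating the other unknown: ω₃ = r₂ω₂ sin(θ₄−θ₂) / [r₃ sin(θ₃−θ₄)].
Numerator sine = +0.38591; denominator sine = -0.44151.
Result = 0.0555·6.032·(+0.38591) / (0.1764·(-0.44151)) = -1.6588 rad/s; magnitude 1.6588 rad/s.

1.66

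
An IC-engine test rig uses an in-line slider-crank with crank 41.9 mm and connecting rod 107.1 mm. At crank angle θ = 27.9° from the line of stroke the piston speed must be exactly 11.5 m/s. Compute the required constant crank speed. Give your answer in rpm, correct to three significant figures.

4140

For an in-line slider-crank, |v_piston| = rω|sinθ|·[1 + r cosθ/√(L² − r² sin²θ)].
With r = 0.0419 m, L = 0.1071 m, θ = 27.9°: the bracketed kinematic factor |dx/dθ| = 0.026502 m.
ω = v/|dx/dθ| = 11.5/0.026502 = 433.94 rad/s.
N = 60ω/(2π) = 4143.8 rpm.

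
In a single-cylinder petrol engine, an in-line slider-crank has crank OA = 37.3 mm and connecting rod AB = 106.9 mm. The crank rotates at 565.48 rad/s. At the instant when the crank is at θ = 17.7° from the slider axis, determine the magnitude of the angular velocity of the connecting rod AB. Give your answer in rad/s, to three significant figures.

189

ω = 565.5 rad/s
The rod makes angle φ with the slider axis where L sinφ = r sinθ; differentiating, L cosφ·φ̇ = r ω cosθ.
L cosφ = √(L² − r² sin²θ) = 0.1063 m.
|ω_rod| = r ω |cosθ| / √(L² − r² sin²θ) = 0.0373·565.5·0.95266/0.1063 = 189.04 rad/s.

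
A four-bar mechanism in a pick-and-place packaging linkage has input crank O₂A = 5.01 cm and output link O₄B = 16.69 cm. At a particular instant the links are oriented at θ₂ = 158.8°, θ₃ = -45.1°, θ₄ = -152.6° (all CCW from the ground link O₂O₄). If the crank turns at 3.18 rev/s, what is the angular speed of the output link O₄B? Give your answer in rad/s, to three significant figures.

2.55

ω₂ = 19.98 rad/s (from 3.18 rev/s).
Differentiating the loop-closure r₂e^{iθ₂}+r₃e^{iθ₃}=r₁+r₄e^{iθ₄} gives r₂ω₂e^{iθ₂}+r₃ω₃e^{iθ₃}=r₄ω₄e^{iθ₄}.
Eliminating the other unknown: ω₄ = r₂ω₂ sin(θ₂−θ₃) / [r₄ sin(θ₄−θ₃)].
Numerator sine = -0.40514; denominator sine = -0.95372.
Result = 0.0501·19.98·(-0.40514) / (0.1669·(-0.95372)) = +2.5479 rad/s; magnitude 2.5479 rad/s.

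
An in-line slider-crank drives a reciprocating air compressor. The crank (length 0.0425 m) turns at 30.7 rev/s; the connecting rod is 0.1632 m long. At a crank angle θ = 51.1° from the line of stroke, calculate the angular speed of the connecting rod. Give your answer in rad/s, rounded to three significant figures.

ω = 192.9 rad/s (converted from 30.7 rev/s).
The rod makes angle φ with the slider axis where L sinφ = r sinθ; differentiating, L cosφ·φ̇ = r ω cosθ.
L cosφ = √(L² − r² sin²θ) = 0.15981 m.
|ω_rod| = r ω |cosθ| / √(L² − r² sin²θ) = 0.0425·192.9·0.62796/0.15981 = 32.213 rad/s.

32.2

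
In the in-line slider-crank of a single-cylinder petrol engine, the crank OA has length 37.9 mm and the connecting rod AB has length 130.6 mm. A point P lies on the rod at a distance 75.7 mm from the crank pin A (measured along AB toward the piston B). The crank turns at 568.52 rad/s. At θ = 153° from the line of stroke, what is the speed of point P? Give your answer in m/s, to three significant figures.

11.6

ω = 568.5 rad/s.  Crank-pin speed |V_A| = rω = 21.547 m/s, perpendicular to OA.
Rod angle: sinφ = −(r/L) sinθ ⇒ φ = -7.571°; ω_rod = −rω cosθ/√(L²−r²sin²θ) = +148.29 rad/s.
V_P = V_A + ω_rod × AP, with AP = 0.0757 m along the rod.
Components: V_Px = −rω sinθ − a·ω_rod·sinφ = -8.3031 m/s;  V_Py = rω cosθ + a·ω_rod·cosφ = -8.0704 m/s.
|V_P| = √(V_Px² + V_Py²) = 11.579 m/s.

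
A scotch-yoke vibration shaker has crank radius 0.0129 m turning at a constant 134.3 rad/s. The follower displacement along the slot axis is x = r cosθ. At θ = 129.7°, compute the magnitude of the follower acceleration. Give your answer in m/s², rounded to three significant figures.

149

ω = 134.3 rad/s
x = r cosθ ⇒ ẍ = −rω² cosθ (ω constant).
|a| = rω²|cosθ| = 0.0129·(134.3)²·|cos 129.7°| = 148.62 m/s².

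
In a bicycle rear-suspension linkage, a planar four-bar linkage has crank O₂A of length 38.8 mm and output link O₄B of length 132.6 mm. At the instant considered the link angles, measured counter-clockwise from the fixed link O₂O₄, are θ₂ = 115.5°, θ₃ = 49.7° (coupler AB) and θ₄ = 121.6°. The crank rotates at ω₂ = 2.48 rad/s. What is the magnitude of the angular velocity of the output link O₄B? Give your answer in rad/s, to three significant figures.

0.696

ω₂ = 2.48 rad/s
Differentiating the loop-closure r₂e^{iθ₂}+r₃e^{iθ₃}=r₁+r₄e^{iθ₄} gives r₂ω₂e^{iθ₂}+r₃ω₃e^{iθ₃}=r₄ω₄e^{iθ₄}.
Eliminating the other unknown: ω₄ = r₂ω₂ sin(θ₂−θ₃) / [r₄ sin(θ₄−θ₃)].
Numerator sine = +0.91212; denominator sine = +0.95052.
Result = 0.0388·2.48·(+0.91212) / (0.1326·(+0.95052)) = +0.69636 rad/s; magnitude 0.69636 rad/s.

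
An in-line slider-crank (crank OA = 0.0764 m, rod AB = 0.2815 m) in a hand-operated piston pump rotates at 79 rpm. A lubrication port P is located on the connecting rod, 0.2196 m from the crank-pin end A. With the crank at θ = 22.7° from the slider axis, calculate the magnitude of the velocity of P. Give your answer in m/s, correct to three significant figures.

0.319

ω = 8.273 rad/s.  Crank-pin speed |V_A| = rω = 0.63205 m/s, perpendicular to OA.
Rod angle: sinφ = −(r/L) sinθ ⇒ φ = -6.012°; ω_rod = −rω cosθ/√(L²−r²sin²θ) = -2.0828 rad/s.
V_P = V_A + ω_rod × AP, with AP = 0.2196 m along the rod.
Components: V_Px = −rω sinθ − a·ω_rod·sinφ = -0.29182 m/s;  V_Py = rω cosθ + a·ω_rod·cosφ = +0.12822 m/s.
|V_P| = √(V_Px² + V_Py²) = 0.31874 m/s.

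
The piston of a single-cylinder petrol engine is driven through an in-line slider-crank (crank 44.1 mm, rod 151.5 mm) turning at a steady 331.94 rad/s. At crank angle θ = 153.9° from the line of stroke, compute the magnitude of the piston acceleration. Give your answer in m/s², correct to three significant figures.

3470

ω = 331.9 rad/s
x(θ) = r cosθ + √(L² − r² sin²θ); with ω constant, a = ω²·d²x/dθ².
d²x/dθ² = −r cosθ − r²(cos2θ)/√u − r⁴ sin²2θ/(4u^{3/2}),  u = L² − r² sin²θ = 0.0225758 m².
Substituting r = 0.0441 m, L = 0.1515 m, θ = 153.9°: d²x/dθ² = +0.031496 m.
a = ω²·d²x/dθ² = (331.9)²·(+0.031496) = +3470.3 m/s²;  |a| = 3470.3 m/s².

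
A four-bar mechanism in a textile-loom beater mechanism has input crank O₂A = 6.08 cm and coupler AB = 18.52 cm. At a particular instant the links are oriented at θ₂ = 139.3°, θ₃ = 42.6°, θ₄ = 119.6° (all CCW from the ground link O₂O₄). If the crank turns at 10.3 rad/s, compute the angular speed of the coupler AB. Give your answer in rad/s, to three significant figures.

1.17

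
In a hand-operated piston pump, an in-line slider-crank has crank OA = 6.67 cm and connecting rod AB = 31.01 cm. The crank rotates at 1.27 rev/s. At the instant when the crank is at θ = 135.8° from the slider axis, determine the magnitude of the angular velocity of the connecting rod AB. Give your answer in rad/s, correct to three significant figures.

1.24

ω = 7.98 rad/s (converted from 1.27 rev/s).
The rod makes angle φ with the slider axis where L sinφ = r sinθ; differentiating, L cosφ·φ̇ = r ω cosθ.
L cosφ = √(L² − r² sin²θ) = 0.30659 m.
|ω_rod| = r ω |cosθ| / √(L² − r² sin²θ) = 0.0667·7.98·0.71691/0.30659 = 1.2445 rad/s.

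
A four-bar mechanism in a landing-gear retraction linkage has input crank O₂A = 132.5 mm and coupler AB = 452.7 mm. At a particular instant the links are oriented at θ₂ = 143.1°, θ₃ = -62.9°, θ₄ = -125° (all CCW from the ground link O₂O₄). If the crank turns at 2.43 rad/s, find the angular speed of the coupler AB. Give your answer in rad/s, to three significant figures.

0.804

ω₂ = 2.43 rad/s
Differentiating the loop-closure r₂e^{iθ₂}+r₃e^{iθ₃}=r₁+r₄e^{iθ₄} gives r₂ω₂e^{iθ₂}+r₃ω₃e^{iθ₃}=r₄ω₄e^{iθ₄}.
Eliminating the other unknown: ω₃ = r₂ω₂ sin(θ₄−θ₂) / [r₃ sin(θ₃−θ₄)].
Numerator sine = +0.99945; denominator sine = +0.88377.
Result = 0.1325·2.43·(+0.99945) / (0.4527·(+0.88377)) = +0.80433 rad/s; magnitude 0.80433 rad/s.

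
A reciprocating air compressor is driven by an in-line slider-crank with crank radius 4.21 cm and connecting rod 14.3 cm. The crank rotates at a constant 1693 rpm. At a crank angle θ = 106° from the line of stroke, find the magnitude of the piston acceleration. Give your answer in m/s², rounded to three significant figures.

ω = 2π·1693/60 = 177.3 rad/s
x(θ) = r cosθ + √(L² − r² sin²θ); with ω constant, a = ω²·d²x/dθ².
d²x/dθ² = −r cosθ − r²(cos2θ)/√u − r⁴ sin²2θ/(4u^{3/2}),  u = L² − r² sin²θ = 0.0188113 m².
Substituting r = 0.0421 m, L = 0.143 m, θ = 106°: d²x/dθ² = +0.022478 m.
a = ω²·d²x/dθ² = (177.3)²·(+0.022478) = +706.53 m/s²;  |a| = 706.53 m/s².

707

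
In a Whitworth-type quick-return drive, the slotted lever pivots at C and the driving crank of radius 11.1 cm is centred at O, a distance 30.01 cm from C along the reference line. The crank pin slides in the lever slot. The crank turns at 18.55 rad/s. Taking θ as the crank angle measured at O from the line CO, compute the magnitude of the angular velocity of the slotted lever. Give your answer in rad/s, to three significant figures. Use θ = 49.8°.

4.32

ω = 18.55 rad/s
Crank pin A relative to C: A = (d + r cosθ, r sinθ); lever angle φ = atan2(r sinθ, d + r cosθ).
Differentiating tanφ: φ̇ = rω(d cosθ + r)/(d² + r² + 2dr cosθ).
d² + r² + 2dr cosθ = |CA|² = 0.145383 m²;  d cosθ + r = +0.3047 m.
|ω_lever| = |0.111·18.55·+0.3047| / 0.145383 = 4.3155 rad/s.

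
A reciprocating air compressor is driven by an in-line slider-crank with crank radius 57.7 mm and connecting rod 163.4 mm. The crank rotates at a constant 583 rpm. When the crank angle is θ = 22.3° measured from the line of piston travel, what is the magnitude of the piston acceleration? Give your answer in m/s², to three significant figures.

255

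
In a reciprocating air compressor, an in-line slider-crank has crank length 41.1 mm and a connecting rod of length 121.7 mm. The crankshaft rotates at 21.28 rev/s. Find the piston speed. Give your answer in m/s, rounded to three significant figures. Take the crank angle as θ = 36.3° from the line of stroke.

ω = 2π·21.3 = 133.7 rad/s
For an in-line slider-crank, x = r cosθ + √(L² − r² sin²θ), so v = −rω sinθ·[1 + r cosθ/√(L² − r² sin²θ)].
With r = 0.0411 m, L = 0.1217 m, θ = 36.3°: √(L² − r² sin²θ) = 0.11924 m.
v = −0.0411·133.7·0.59201·[1 + 0.0411·0.80593/0.11924] = -4.157 m/s.
|v| = 4.157 m/s.

4.16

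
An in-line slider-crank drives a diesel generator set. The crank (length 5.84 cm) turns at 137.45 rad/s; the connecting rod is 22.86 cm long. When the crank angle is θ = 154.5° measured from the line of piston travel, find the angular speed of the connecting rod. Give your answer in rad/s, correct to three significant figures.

ω = 137.4 rad/s
The rod makes angle φ with the slider axis where L sinφ = r sinθ; differentiating, L cosφ·φ̇ = r ω cosθ.
L cosφ = √(L² − r² sin²θ) = 0.22721 m.
|ω_rod| = r ω |cosθ| / √(L² − r² sin²θ) = 0.0584·137.4·0.90259/0.22721 = 31.887 rad/s.

31.9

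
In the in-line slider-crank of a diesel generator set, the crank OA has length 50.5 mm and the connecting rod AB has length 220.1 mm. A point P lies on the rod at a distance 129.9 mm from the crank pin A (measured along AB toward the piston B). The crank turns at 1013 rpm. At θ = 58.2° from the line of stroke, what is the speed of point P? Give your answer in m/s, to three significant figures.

ω = 106.1 rad/s.  Crank-pin speed |V_A| = rω = 5.3571 m/s, perpendicular to OA.
Rod angle: sinφ = −(r/L) sinθ ⇒ φ = -11.245°; ω_rod = −rω cosθ/√(L²−r²sin²θ) = -13.077 rad/s.
V_P = V_A + ω_rod × AP, with AP = 0.1299 m along the rod.
Components: V_Px = −rω sinθ − a·ω_rod·sinφ = -4.8842 m/s;  V_Py = rω cosθ + a·ω_rod·cosφ = +1.1569 m/s.
|V_P| = √(V_Px² + V_Py²) = 5.0193 m/s.

5.02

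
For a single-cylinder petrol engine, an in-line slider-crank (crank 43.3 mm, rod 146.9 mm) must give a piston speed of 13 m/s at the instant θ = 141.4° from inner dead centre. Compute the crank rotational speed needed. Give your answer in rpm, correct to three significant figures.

6000

For an in-line slider-crank, |v_piston| = rω|sinθ|·[1 + r cosθ/√(L² − r² sin²θ)].
With r = 0.0433 m, L = 0.1469 m, θ = 141.4°: the bracketed kinematic factor |dx/dθ| = 0.020683 m.
ω = v/|dx/dθ| = 13/0.020683 = 628.53 rad/s.
N = 60ω/(2π) = 6002 rpm.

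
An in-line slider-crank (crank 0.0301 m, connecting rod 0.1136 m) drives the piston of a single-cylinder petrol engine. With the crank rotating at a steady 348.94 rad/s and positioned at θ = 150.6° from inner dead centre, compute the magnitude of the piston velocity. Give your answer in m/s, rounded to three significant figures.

3.96

ω = 348.9 rad/s
For an in-line slider-crank, x = r cosθ + √(L² − r² sin²θ), so v = −rω sinθ·[1 + r cosθ/√(L² − r² sin²θ)].
With r = 0.0301 m, L = 0.1136 m, θ = 150.6°: √(L² − r² sin²θ) = 0.11263 m.
v = −0.0301·348.9·0.49090·[1 + 0.0301·-0.87121/0.11263] = -3.9556 m/s.
|v| = 3.9556 m/s.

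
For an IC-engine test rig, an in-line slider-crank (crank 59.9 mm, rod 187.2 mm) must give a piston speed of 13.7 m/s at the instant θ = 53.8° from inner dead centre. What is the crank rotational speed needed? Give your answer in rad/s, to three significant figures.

237

For an in-line slider-crank, |v_piston| = rω|sinθ|·[1 + r cosθ/√(L² − r² sin²θ)].
With r = 0.0599 m, L = 0.1872 m, θ = 53.8°: the bracketed kinematic factor |dx/dθ| = 0.057792 m.
ω = v/|dx/dθ| = 13.7/0.057792 = 237.06 rad/s.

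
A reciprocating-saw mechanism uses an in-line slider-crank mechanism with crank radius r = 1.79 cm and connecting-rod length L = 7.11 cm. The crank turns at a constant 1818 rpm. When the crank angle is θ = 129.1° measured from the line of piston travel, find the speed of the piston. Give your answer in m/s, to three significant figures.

ω = 2π·1818/60 = 190.4 rad/s
For an in-line slider-crank, x = r cosθ + √(L² − r² sin²θ), so v = −rω sinθ·[1 + r cosθ/√(L² − r² sin²θ)].
With r = 0.0179 m, L = 0.0711 m, θ = 129.1°: √(L² − r² sin²θ) = 0.06973 m.
v = −0.0179·190.4·0.77605·[1 + 0.0179·-0.63068/0.06973] = -2.2165 m/s.
|v| = 2.2165 m/s.

2.22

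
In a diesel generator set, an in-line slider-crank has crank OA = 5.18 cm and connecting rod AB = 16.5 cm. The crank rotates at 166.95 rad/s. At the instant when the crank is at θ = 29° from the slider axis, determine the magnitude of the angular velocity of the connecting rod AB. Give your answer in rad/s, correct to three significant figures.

46.4

ω = 166.9 rad/s
The rod makes angle φ with the slider axis where L sinφ = r sinθ; differentiating, L cosφ·φ̇ = r ω cosθ.
L cosφ = √(L² − r² sin²θ) = 0.16308 m.
|ω_rod| = r ω |cosθ| / √(L² − r² sin²θ) = 0.0518·166.9·0.87462/0.16308 = 46.381 rad/s.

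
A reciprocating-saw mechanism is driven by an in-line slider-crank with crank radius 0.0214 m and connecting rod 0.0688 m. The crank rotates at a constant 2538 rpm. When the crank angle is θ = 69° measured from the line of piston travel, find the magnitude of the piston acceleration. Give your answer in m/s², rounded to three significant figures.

182

ω = 2π·2538/60 = 265.8 rad/s
x(θ) = r cosθ + √(L² − r² sin²θ); with ω constant, a = ω²·d²x/dθ².
d²x/dθ² = −r cosθ − r²(cos2θ)/√u − r⁴ sin²2θ/(4u^{3/2}),  u = L² − r² sin²θ = 0.00433429 m².
Substituting r = 0.0214 m, L = 0.0688 m, θ = 69°: d²x/dθ² = -0.0025819 m.
a = ω²·d²x/dθ² = (265.8)²·(-0.0025819) = -182.38 m/s²;  |a| = 182.38 m/s².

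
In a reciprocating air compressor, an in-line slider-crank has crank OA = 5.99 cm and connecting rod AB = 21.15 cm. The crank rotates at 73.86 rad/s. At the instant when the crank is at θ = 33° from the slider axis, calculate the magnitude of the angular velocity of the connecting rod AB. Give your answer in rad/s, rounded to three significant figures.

17.8

ω = 73.86 rad/s
The rod makes angle φ with the slider axis where L sinφ = r sinθ; differentiating, L cosφ·φ̇ = r ω cosθ.
L cosφ = √(L² − r² sin²θ) = 0.20897 m.
|ω_rod| = r ω |cosθ| / √(L² − r² sin²θ) = 0.0599·73.86·0.83867/0.20897 = 17.756 rad/s.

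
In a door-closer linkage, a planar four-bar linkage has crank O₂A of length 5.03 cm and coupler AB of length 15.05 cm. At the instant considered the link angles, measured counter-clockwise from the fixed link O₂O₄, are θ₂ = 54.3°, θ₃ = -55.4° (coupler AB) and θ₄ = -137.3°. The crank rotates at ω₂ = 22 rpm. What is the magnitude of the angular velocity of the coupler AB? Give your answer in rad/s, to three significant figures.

0.156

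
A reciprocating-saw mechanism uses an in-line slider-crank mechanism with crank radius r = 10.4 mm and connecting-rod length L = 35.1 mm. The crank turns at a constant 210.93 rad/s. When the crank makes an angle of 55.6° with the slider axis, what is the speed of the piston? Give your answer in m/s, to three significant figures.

ω = 210.9 rad/s
For an in-line slider-crank, x = r cosθ + √(L² − r² sin²θ), so v = −rω sinθ·[1 + r cosθ/√(L² − r² sin²θ)].
With r = 0.0104 m, L = 0.0351 m, θ = 55.6°: √(L² − r² sin²θ) = 0.034035 m.
v = −0.0104·210.9·0.82511·[1 + 0.0104·0.56497/0.034035] = -2.1225 m/s.
|v| = 2.1225 m/s.

2.12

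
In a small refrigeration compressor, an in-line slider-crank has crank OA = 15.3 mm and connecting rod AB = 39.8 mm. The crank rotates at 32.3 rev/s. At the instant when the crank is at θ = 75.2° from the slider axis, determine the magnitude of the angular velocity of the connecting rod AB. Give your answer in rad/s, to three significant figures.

ω = 202.9 rad/s (converted from 32.3 rev/s).
The rod makes angle φ with the slider axis where L sinφ = r sinθ; differentiating, L cosφ·φ̇ = r ω cosθ.
L cosφ = √(L² − r² sin²θ) = 0.036949 m.
|ω_rod| = r ω |cosθ| / √(L² − r² sin²θ) = 0.0153·202.9·0.25545/0.036949 = 21.467 rad/s.

21.5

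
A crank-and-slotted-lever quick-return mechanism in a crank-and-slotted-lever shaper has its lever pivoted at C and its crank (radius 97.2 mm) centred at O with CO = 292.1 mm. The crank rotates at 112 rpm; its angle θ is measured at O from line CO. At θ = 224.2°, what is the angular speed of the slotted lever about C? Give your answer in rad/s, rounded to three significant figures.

2.37

ω = 11.73 rad/s (from 112 rpm).
Crank pin A relative to C: A = (d + r cosθ, r sinθ); lever angle φ = atan2(r sinθ, d + r cosθ).
Differentiating tanφ: φ̇ = rω(d cosθ + r)/(d² + r² + 2dr cosθ).
d² + r² + 2dr cosθ = |CA|² = 0.054061 m²;  d cosθ + r = -0.11221 m.
|ω_lever| = |0.0972·11.73·-0.11221| / 0.054061 = 2.3662 rad/s.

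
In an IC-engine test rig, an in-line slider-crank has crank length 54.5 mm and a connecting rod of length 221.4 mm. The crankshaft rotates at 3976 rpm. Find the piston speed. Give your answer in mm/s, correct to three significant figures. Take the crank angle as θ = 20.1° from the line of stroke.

9610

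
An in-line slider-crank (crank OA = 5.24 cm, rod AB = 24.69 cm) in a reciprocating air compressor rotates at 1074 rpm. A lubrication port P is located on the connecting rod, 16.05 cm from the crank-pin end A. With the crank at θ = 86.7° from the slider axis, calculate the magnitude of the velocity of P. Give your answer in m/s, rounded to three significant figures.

5.93

ω = 112.5 rad/s.  Crank-pin speed |V_A| = rω = 5.8934 m/s, perpendicular to OA.
Rod angle: sinφ = −(r/L) sinθ ⇒ φ = -12.233°; ω_rod = −rω cosθ/√(L²−r²sin²θ) = -1.4059 rad/s.
V_P = V_A + ω_rod × AP, with AP = 0.1605 m along the rod.
Components: V_Px = −rω sinθ − a·ω_rod·sinφ = -5.9314 m/s;  V_Py = rω cosθ + a·ω_rod·cosφ = +0.11872 m/s.
|V_P| = √(V_Px² + V_Py²) = 5.9326 m/s.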